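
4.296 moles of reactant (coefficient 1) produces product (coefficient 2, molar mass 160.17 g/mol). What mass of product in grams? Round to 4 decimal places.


Use the coefficient ratio to convert reactant moles to product moles, then multiply by the product's molar mass.
moles_P = moles_R * (coeff_P / coeff_R) = 4.296 * (2/1) = 8.592
mass_P = moles_P * M_P = 8.592 * 160.17
mass_P = 1376.18064 g, rounded to 4 dp:

1376.1806 g


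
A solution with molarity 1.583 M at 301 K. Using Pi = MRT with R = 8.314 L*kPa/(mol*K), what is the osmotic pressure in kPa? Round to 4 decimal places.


Osmotic pressure (van't Hoff): Pi = M*R*T.
RT = 8.314 * 301 = 2502.514
Pi = 1.583 * 2502.514
Pi = 3961.479662 kPa, rounded to 4 dp:

3961.4797 kPa


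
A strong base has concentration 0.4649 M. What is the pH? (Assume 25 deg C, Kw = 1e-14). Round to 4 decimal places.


A strong base dissociates completely, so [OH-] equals the given concentration.
pOH = -log10([OH-]) = -log10(0.4649) = 0.33264
pH = 14 - pOH = 14 - 0.33264
pH = 13.66736, rounded to 4 dp:

13.6674


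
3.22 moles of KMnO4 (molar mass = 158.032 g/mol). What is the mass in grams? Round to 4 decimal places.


mass = n * M
mass = 3.22 * 158.032
mass = 508.86304 g, rounded to 4 dp:

508.8630 g


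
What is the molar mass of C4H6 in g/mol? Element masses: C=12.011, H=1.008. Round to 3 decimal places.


M = sum(count * atomic_mass) over atoms.
M = 4*12.011 + 6*1.008
M = 48.044 + 6.048
M = 54.092 g/mol, rounded to 3 dp:

54.092 g/mol


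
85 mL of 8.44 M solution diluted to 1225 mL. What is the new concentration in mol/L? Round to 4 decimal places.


Dilution: M1*V1 = M2*V2, solve for M2.
M2 = M1*V1 / V2
M2 = 8.44 * 85 / 1225
M2 = 717.4 / 1225
M2 = 0.58563265 mol/L, rounded to 4 dp:

0.5856 mol/L


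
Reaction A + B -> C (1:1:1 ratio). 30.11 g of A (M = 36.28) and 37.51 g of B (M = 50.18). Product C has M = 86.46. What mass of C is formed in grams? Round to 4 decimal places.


Find moles of each reactant; the smaller value is the limiting reagent in a 1:1:1 reaction, so moles_C equals moles of the limiter.
n_A = mass_A / M_A = 30.11 / 36.28 = 0.829934 mol
n_B = mass_B / M_B = 37.51 / 50.18 = 0.747509 mol
Limiting reagent: B (smaller), n_limiting = 0.747509 mol
mass_C = n_limiting * M_C = 0.747509 * 86.46
mass_C = 64.62962814 g, rounded to 4 dp:

64.6296 g


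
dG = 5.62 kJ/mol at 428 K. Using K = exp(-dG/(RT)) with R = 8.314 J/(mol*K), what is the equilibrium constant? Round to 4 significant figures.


dG is in kJ/mol; multiply by 1000 to match R in J/(mol*K).
RT = 8.314 * 428 = 3558.392 J/mol
exponent = -dG*1000 / (RT) = -(5.62*1000) / 3558.392 = -1.57936506
K = exp(-1.57936506)
K = 0.20610592, rounded to 4 significant figures:

0.2061


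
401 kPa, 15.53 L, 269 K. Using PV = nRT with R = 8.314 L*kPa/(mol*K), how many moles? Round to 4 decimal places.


PV = nRT, solve for n = PV / (RT).
PV = 401 * 15.53 = 6227.53
RT = 8.314 * 269 = 2236.466
n = 6227.53 / 2236.466
n = 2.78454043 mol, rounded to 4 dp:

2.7845 mol


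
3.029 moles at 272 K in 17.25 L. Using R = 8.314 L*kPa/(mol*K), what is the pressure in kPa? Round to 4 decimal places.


PV = nRT, solve for P = nRT / V.
nRT = 3.029 * 8.314 * 272 = 6849.8048
P = 6849.8048 / 17.25
P = 397.09013333 kPa, rounded to 4 dp:

397.0901 kPa


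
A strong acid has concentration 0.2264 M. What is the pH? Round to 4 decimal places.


A strong acid dissociates completely, so [H+] equals the given concentration.
pH = -log10([H+]) = -log10(0.2264)
pH = 0.64512358, rounded to 4 dp:

0.6451


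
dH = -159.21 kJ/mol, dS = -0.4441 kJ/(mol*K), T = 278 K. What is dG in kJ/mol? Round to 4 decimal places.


Gibbs: dG = dH - T*dS (consistent units, dS already in kJ/(mol*K)).
T*dS = 278 * -0.4441 = -123.4598
dG = -159.21 - (-123.4598)
dG = -35.7502 kJ/mol, rounded to 4 dp:

-35.7502 kJ/mol


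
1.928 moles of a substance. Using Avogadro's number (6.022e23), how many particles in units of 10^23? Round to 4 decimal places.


N = n * NA, then divide by 1e23 for the requested units.
N / 1e23 = n * 6.022
N / 1e23 = 1.928 * 6.022
N / 1e23 = 11.610416, rounded to 4 dp:

11.6104


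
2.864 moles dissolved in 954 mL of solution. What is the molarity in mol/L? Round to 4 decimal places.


Convert volume to liters: V_L = V_mL / 1000.
V_L = 954 / 1000 = 0.954 L
M = n / V_L = 2.864 / 0.954
M = 3.00209644 mol/L, rounded to 4 dp:

3.0021 mol/L


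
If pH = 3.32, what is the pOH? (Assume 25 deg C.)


At 25 deg C, pH + pOH = 14.
pOH = 14 - pH = 14 - 3.32
pOH = 10.68:

10.68


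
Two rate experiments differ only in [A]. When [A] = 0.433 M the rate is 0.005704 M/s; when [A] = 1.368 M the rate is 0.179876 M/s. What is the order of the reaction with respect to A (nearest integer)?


Rate is proportional to [A]^n, so rate2/rate1 = ([A]2/[A]1)^n. Take logs to solve for n.
rate2/rate1 = 0.179876 / 0.005704 = 31.5351
[A]2/[A]1 = 1.368 / 0.433 = 3.1594
n = ln(31.5351) / ln(3.1594) = 3.0
Nearest integer order:

3


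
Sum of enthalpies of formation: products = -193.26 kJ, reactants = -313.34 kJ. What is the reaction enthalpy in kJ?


dH_rxn = sum(dH_f products) - sum(dH_f reactants)
dH_rxn = -193.26 - (-313.34)
dH_rxn = 120.08 kJ:

120.08 kJ


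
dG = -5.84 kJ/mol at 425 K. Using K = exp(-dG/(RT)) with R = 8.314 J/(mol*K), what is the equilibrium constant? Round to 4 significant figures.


dG is in kJ/mol; multiply by 1000 to match R in J/(mol*K).
RT = 8.314 * 425 = 3533.45 J/mol
exponent = -dG*1000 / (RT) = -(-5.84*1000) / 3533.45 = 1.65277562
K = exp(1.65277562)
K = 5.2214525, rounded to 4 significant figures:

5.221


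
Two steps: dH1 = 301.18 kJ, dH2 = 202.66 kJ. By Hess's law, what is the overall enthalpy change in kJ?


Hess's law: enthalpy is a state function, so add the step enthalpies.
dH_total = dH1 + dH2 = 301.18 + (202.66)
dH_total = 503.84 kJ:

503.84 kJ


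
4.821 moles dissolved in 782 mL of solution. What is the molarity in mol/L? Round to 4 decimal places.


Convert volume to liters: V_L = V_mL / 1000.
V_L = 782 / 1000 = 0.782 L
M = n / V_L = 4.821 / 0.782
M = 6.16496164 mol/L, rounded to 4 dp:

6.1650 mol/L


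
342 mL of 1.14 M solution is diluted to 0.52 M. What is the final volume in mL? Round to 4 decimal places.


Dilution: M1*V1 = M2*V2, solve for V2.
V2 = M1*V1 / M2
V2 = 1.14 * 342 / 0.52
V2 = 389.88 / 0.52
V2 = 749.76923077 mL, rounded to 4 dp:

749.7692 mL


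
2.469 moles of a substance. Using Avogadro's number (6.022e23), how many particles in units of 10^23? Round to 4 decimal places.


N = n * NA, then divide by 1e23 for the requested units.
N / 1e23 = n * 6.022
N / 1e23 = 2.469 * 6.022
N / 1e23 = 14.868318, rounded to 4 dp:

14.8683


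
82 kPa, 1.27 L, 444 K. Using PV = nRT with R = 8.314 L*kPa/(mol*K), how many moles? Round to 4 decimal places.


PV = nRT, solve for n = PV / (RT).
PV = 82 * 1.27 = 104.14
RT = 8.314 * 444 = 3691.416
n = 104.14 / 3691.416
n = 0.0282114 mol, rounded to 4 dp:

0.0282 mol


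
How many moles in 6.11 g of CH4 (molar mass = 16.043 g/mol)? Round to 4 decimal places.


n = mass / M
n = 6.11 / 16.043
n = 0.38085146 mol, rounded to 4 dp:

0.3809 mol


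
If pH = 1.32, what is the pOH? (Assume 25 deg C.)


At 25 deg C, pH + pOH = 14.
pOH = 14 - pH = 14 - 1.32
pOH = 12.68:

12.68


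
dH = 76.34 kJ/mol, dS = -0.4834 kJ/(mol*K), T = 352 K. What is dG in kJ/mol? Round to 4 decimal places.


Gibbs: dG = dH - T*dS (consistent units, dS already in kJ/(mol*K)).
T*dS = 352 * -0.4834 = -170.1568
dG = 76.34 - (-170.1568)
dG = 246.4968 kJ/mol, rounded to 4 dp:

246.4968 kJ/mol


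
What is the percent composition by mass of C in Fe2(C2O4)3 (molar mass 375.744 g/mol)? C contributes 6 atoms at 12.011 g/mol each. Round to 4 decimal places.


pct = 100 * (n_elem * M_elem) / M_total
mass_contribution = 6 * 12.011 = 72.066 g/mol
pct = 100 * 72.066 / 375.744
pct = 19.17954778 %, rounded to 4 dp:

19.1795 %


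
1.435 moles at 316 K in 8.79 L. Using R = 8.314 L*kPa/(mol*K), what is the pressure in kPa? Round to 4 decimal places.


PV = nRT, solve for P = nRT / V.
nRT = 1.435 * 8.314 * 316 = 3770.0664
P = 3770.0664 / 8.79
P = 428.9040273 kPa, rounded to 4 dp:

428.9040 kPa


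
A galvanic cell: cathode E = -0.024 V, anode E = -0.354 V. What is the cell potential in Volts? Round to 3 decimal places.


Standard cell potential: E_cell = E_cathode - E_anode.
E_cell = -0.024 - (-0.354)
E_cell = 0.33 V, rounded to 3 dp:

0.330 V


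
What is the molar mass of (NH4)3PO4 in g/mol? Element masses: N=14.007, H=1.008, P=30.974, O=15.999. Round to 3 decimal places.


M = sum(count * atomic_mass) over atoms.
M = 3*14.007 + 12*1.008 + 1*30.974 + 4*15.999
M = 42.021 + 12.096 + 30.974 + 63.996
M = 149.087 g/mol, rounded to 3 dp:

149.087 g/mol


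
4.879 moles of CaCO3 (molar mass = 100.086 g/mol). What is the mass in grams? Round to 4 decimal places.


mass = n * M
mass = 4.879 * 100.086
mass = 488.319594 g, rounded to 4 dp:

488.3196 g


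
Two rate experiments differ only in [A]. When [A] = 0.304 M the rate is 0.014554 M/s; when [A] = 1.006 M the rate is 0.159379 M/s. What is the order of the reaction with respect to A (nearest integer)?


Rate is proportional to [A]^n, so rate2/rate1 = ([A]2/[A]1)^n. Take logs to solve for n.
rate2/rate1 = 0.159379 / 0.014554 = 10.9509
[A]2/[A]1 = 1.006 / 0.304 = 3.3092
n = ln(10.9509) / ln(3.3092) = 2.0
Nearest integer order:

2


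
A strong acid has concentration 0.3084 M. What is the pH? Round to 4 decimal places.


A strong acid dissociates completely, so [H+] equals the given concentration.
pH = -log10([H+]) = -log10(0.3084)
pH = 0.51088563, rounded to 4 dp:

0.5109


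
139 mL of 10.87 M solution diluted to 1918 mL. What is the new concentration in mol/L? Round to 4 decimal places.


Dilution: M1*V1 = M2*V2, solve for M2.
M2 = M1*V1 / V2
M2 = 10.87 * 139 / 1918
M2 = 1510.93 / 1918
M2 = 0.7877633 mol/L, rounded to 4 dp:

0.7878 mol/L


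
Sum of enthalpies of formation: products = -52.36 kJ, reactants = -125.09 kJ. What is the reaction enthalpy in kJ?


dH_rxn = sum(dH_f products) - sum(dH_f reactants)
dH_rxn = -52.36 - (-125.09)
dH_rxn = 72.73 kJ:

72.73 kJ


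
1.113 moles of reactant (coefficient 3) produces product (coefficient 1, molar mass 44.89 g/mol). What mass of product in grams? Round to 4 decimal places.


Use the coefficient ratio to convert reactant moles to product moles, then multiply by the product's molar mass.
moles_P = moles_R * (coeff_P / coeff_R) = 1.113 * (1/3) = 0.371
mass_P = moles_P * M_P = 0.371 * 44.89
mass_P = 16.65419 g, rounded to 4 dp:

16.6542 g


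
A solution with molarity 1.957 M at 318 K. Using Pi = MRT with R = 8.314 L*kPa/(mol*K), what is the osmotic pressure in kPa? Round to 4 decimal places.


Osmotic pressure (van't Hoff): Pi = M*R*T.
RT = 8.314 * 318 = 2643.852
Pi = 1.957 * 2643.852
Pi = 5174.018364 kPa, rounded to 4 dp:

5174.0184 kPa


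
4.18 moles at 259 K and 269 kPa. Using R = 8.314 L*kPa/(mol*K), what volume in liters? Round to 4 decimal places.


PV = nRT, solve for V = nRT / P.
nRT = 4.18 * 8.314 * 259 = 9000.9027
V = 9000.9027 / 269
V = 33.46060483 L, rounded to 4 dp:

33.4606 L


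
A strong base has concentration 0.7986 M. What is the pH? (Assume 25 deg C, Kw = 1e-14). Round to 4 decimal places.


A strong base dissociates completely, so [OH-] equals the given concentration.
pOH = -log10([OH-]) = -log10(0.7986) = 0.097671
pH = 14 - pOH = 14 - 0.097671
pH = 13.902329, rounded to 4 dp:

13.9023


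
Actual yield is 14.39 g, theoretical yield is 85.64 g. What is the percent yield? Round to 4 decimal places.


% yield = 100 * actual / theoretical
% yield = 100 * 14.39 / 85.64
% yield = 16.80289584 %, rounded to 4 dp:

16.8029 %


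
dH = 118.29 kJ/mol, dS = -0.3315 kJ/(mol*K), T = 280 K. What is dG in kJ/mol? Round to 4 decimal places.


Gibbs: dG = dH - T*dS (consistent units, dS already in kJ/(mol*K)).
T*dS = 280 * -0.3315 = -92.82
dG = 118.29 - (-92.82)
dG = 211.11 kJ/mol, rounded to 4 dp:

211.1100 kJ/mol


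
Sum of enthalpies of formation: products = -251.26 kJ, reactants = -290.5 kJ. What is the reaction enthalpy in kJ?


dH_rxn = sum(dH_f products) - sum(dH_f reactants)
dH_rxn = -251.26 - (-290.5)
dH_rxn = 39.24 kJ:

39.24 kJ


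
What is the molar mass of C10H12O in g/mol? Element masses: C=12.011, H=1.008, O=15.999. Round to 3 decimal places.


M = sum(count * atomic_mass) over atoms.
M = 10*12.011 + 12*1.008 + 1*15.999
M = 120.11 + 12.096 + 15.999
M = 148.205 g/mol, rounded to 3 dp:

148.205 g/mol


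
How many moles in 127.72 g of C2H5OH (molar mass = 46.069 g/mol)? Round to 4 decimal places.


n = mass / M
n = 127.72 / 46.069
n = 2.77236319 mol, rounded to 4 dp:

2.7724 mol


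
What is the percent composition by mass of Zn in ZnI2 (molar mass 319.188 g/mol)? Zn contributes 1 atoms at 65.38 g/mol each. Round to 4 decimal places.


pct = 100 * (n_elem * M_elem) / M_total
mass_contribution = 1 * 65.38 = 65.38 g/mol
pct = 100 * 65.38 / 319.188
pct = 20.48322619 %, rounded to 4 dp:

20.4832 %


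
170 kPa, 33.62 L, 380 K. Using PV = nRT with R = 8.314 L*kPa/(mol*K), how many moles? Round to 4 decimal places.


PV = nRT, solve for n = PV / (RT).
PV = 170 * 33.62 = 5715.4
RT = 8.314 * 380 = 3159.32
n = 5715.4 / 3159.32
n = 1.80906018 mol, rounded to 4 dp:

1.8091 mol


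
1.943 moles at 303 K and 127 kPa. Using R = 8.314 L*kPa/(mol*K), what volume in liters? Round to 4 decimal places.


PV = nRT, solve for V = nRT / P.
nRT = 1.943 * 8.314 * 303 = 4894.6929
V = 4894.6929 / 127
V = 38.54088898 L, rounded to 4 dp:

38.5409 L


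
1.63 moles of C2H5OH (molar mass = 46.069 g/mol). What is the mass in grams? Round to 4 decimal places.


mass = n * M
mass = 1.63 * 46.069
mass = 75.09247 g, rounded to 4 dp:

75.0925 g


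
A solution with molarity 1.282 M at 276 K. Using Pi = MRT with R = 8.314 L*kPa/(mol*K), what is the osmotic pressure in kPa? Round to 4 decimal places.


Osmotic pressure (van't Hoff): Pi = M*R*T.
RT = 8.314 * 276 = 2294.664
Pi = 1.282 * 2294.664
Pi = 2941.759248 kPa, rounded to 4 dp:

2941.7592 kPa


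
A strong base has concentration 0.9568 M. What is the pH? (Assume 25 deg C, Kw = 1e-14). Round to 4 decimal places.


A strong base dissociates completely, so [OH-] equals the given concentration.
pOH = -log10([OH-]) = -log10(0.9568) = 0.019179
pH = 14 - pOH = 14 - 0.019179
pH = 13.980821, rounded to 4 dp:

13.9808


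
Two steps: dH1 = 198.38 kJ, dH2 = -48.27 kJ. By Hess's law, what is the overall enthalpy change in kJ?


Hess's law: enthalpy is a state function, so add the step enthalpies.
dH_total = dH1 + dH2 = 198.38 + (-48.27)
dH_total = 150.11 kJ:

150.11 kJ


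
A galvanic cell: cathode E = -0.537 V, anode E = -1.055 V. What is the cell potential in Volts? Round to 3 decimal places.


Standard cell potential: E_cell = E_cathode - E_anode.
E_cell = -0.537 - (-1.055)
E_cell = 0.518 V, rounded to 3 dp:

0.518 V


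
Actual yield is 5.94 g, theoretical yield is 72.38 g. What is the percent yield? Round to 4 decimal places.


% yield = 100 * actual / theoretical
% yield = 100 * 5.94 / 72.38
% yield = 8.20668693 %, rounded to 4 dp:

8.2067 %


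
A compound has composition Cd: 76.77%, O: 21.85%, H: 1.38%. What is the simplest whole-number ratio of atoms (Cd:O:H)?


Assume 100 g of compound, divide each mass% by atomic mass to get moles, then normalize by the smallest to get a raw atom ratio.
Moles per 100 g: Cd: 76.77/112.414 = 0.6829, O: 21.85/15.999 = 1.3657, H: 1.38/1.008 = 1.369
Raw ratio (divide by min = 0.6829): Cd: 1.0, O: 2.0, H: 2.005
Multiply by 1 to clear fractions: Cd: 1.0 ~= 1, O: 2.0 ~= 2, H: 2.005 ~= 2
Reduce by GCD to get the simplest whole-number ratio:

1:2:2


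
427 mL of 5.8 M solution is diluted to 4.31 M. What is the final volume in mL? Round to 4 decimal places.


Dilution: M1*V1 = M2*V2, solve for V2.
V2 = M1*V1 / M2
V2 = 5.8 * 427 / 4.31
V2 = 2476.6 / 4.31
V2 = 574.61716937 mL, rounded to 4 dp:

574.6172 mL


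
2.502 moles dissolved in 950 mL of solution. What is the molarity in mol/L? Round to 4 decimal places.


Convert volume to liters: V_L = V_mL / 1000.
V_L = 950 / 1000 = 0.95 L
M = n / V_L = 2.502 / 0.95
M = 2.63368421 mol/L, rounded to 4 dp:

2.6337 mol/L


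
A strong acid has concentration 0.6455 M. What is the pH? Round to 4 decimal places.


A strong acid dissociates completely, so [H+] equals the given concentration.
pH = -log10([H+]) = -log10(0.6455)
pH = 0.19010375, rounded to 4 dp:

0.1901


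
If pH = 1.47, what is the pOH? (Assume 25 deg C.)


At 25 deg C, pH + pOH = 14.
pOH = 14 - pH = 14 - 1.47
pOH = 12.53:

12.53


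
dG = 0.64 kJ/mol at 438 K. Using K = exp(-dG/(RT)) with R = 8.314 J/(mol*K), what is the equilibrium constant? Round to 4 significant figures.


dG is in kJ/mol; multiply by 1000 to match R in J/(mol*K).
RT = 8.314 * 438 = 3641.532 J/mol
exponent = -dG*1000 / (RT) = -(0.64*1000) / 3641.532 = -0.17575021
K = exp(-0.17575021)
K = 0.83882749, rounded to 4 significant figures:

0.8388


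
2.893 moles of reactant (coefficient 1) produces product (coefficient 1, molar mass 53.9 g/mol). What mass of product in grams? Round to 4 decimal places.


Use the coefficient ratio to convert reactant moles to product moles, then multiply by the product's molar mass.
moles_P = moles_R * (coeff_P / coeff_R) = 2.893 * (1/1) = 2.893
mass_P = moles_P * M_P = 2.893 * 53.9
mass_P = 155.9327 g, rounded to 4 dp:

155.9327 g


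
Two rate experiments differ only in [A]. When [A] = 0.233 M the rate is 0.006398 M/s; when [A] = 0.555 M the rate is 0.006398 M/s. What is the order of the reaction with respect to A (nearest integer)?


Rate is proportional to [A]^n, so rate2/rate1 = ([A]2/[A]1)^n. Take logs to solve for n.
rate2/rate1 = 0.006398 / 0.006398 = 1.0
[A]2/[A]1 = 0.555 / 0.233 = 2.382
n = ln(1.0) / ln(2.382) = 0.0
Nearest integer order:

0


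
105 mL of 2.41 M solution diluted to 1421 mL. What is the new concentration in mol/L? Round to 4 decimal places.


Dilution: M1*V1 = M2*V2, solve for M2.
M2 = M1*V1 / V2
M2 = 2.41 * 105 / 1421
M2 = 253.05 / 1421
M2 = 0.17807882 mol/L, rounded to 4 dp:

0.1781 mol/L


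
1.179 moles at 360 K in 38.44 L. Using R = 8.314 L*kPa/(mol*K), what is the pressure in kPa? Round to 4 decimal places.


PV = nRT, solve for P = nRT / V.
nRT = 1.179 * 8.314 * 360 = 3528.7942
P = 3528.7942 / 38.44
P = 91.80005723 kPa, rounded to 4 dp:

91.8001 kPa


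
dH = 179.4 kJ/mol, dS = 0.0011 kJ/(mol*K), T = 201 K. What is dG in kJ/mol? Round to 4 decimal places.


Gibbs: dG = dH - T*dS (consistent units, dS already in kJ/(mol*K)).
T*dS = 201 * 0.0011 = 0.2211
dG = 179.4 - (0.2211)
dG = 179.1789 kJ/mol, rounded to 4 dp:

179.1789 kJ/mol


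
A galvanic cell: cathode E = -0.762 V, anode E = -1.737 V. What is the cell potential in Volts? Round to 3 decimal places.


Standard cell potential: E_cell = E_cathode - E_anode.
E_cell = -0.762 - (-1.737)
E_cell = 0.975 V, rounded to 3 dp:

0.975 V


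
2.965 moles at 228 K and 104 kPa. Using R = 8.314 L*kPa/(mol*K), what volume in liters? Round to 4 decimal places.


PV = nRT, solve for V = nRT / P.
nRT = 2.965 * 8.314 * 228 = 5620.4303
V = 5620.4303 / 104
V = 54.04259904 L, rounded to 4 dp:

54.0426 L


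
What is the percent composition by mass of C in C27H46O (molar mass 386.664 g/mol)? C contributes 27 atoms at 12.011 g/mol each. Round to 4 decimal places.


pct = 100 * (n_elem * M_elem) / M_total
mass_contribution = 27 * 12.011 = 324.297 g/mol
pct = 100 * 324.297 / 386.664
pct = 83.87049221 %, rounded to 4 dp:

83.8705 %


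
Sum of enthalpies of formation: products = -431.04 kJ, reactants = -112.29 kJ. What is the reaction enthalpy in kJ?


dH_rxn = sum(dH_f products) - sum(dH_f reactants)
dH_rxn = -431.04 - (-112.29)
dH_rxn = -318.75 kJ:

-318.75 kJ


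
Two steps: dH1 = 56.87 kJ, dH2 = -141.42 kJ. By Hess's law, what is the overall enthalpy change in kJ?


Hess's law: enthalpy is a state function, so add the step enthalpies.
dH_total = dH1 + dH2 = 56.87 + (-141.42)
dH_total = -84.55 kJ:

-84.55 kJ


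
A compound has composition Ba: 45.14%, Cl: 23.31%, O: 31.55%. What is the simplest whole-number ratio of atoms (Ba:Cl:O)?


Assume 100 g of compound, divide each mass% by atomic mass to get moles, then normalize by the smallest to get a raw atom ratio.
Moles per 100 g: Ba: 45.14/137.327 = 0.3287, Cl: 23.31/35.453 = 0.6575, O: 31.55/15.999 = 1.972
Raw ratio (divide by min = 0.3287): Ba: 1.0, Cl: 2.0, O: 5.999
Multiply by 1 to clear fractions: Ba: 1.0 ~= 1, Cl: 2.0 ~= 2, O: 5.999 ~= 6
Reduce by GCD to get the simplest whole-number ratio:

1:2:6


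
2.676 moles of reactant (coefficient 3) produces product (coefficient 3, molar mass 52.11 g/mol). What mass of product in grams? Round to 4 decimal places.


Use the coefficient ratio to convert reactant moles to product moles, then multiply by the product's molar mass.
moles_P = moles_R * (coeff_P / coeff_R) = 2.676 * (3/3) = 2.676
mass_P = moles_P * M_P = 2.676 * 52.11
mass_P = 139.44636 g, rounded to 4 dp:

139.4464 g


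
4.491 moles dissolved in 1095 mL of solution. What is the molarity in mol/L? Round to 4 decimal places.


Convert volume to liters: V_L = V_mL / 1000.
V_L = 1095 / 1000 = 1.095 L
M = n / V_L = 4.491 / 1.095
M = 4.10136986 mol/L, rounded to 4 dp:

4.1014 mol/L


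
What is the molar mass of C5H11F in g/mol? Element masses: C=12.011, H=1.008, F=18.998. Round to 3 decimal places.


M = sum(count * atomic_mass) over atoms.
M = 5*12.011 + 11*1.008 + 1*18.998
M = 60.055 + 11.088 + 18.998
M = 90.141 g/mol, rounded to 3 dp:

90.141 g/mol


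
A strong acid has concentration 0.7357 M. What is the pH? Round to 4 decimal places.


A strong acid dissociates completely, so [H+] equals the given concentration.
pH = -log10([H+]) = -log10(0.7357)
pH = 0.13329924, rounded to 4 dp:

0.1333


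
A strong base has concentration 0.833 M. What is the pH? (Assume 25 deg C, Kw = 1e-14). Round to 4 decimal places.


A strong base dissociates completely, so [OH-] equals the given concentration.
pOH = -log10([OH-]) = -log10(0.833) = 0.079355
pH = 14 - pOH = 14 - 0.079355
pH = 13.920645, rounded to 4 dp:

13.9206


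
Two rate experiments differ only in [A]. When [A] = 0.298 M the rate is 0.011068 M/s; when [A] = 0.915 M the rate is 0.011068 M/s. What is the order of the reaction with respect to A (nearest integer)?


Rate is proportional to [A]^n, so rate2/rate1 = ([A]2/[A]1)^n. Take logs to solve for n.
rate2/rate1 = 0.011068 / 0.011068 = 1.0
[A]2/[A]1 = 0.915 / 0.298 = 3.0705
n = ln(1.0) / ln(3.0705) = 0.0
Nearest integer order:

0


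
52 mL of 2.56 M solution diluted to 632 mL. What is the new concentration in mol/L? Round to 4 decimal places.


Dilution: M1*V1 = M2*V2, solve for M2.
M2 = M1*V1 / V2
M2 = 2.56 * 52 / 632
M2 = 133.12 / 632
M2 = 0.21063291 mol/L, rounded to 4 dp:

0.2106 mol/L


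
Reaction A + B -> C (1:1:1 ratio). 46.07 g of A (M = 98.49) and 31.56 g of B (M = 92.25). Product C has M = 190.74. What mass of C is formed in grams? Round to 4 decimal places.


Find moles of each reactant; the smaller value is the limiting reagent in a 1:1:1 reaction, so moles_C equals moles of the limiter.
n_A = mass_A / M_A = 46.07 / 98.49 = 0.467763 mol
n_B = mass_B / M_B = 31.56 / 92.25 = 0.342114 mol
Limiting reagent: B (smaller), n_limiting = 0.342114 mol
mass_C = n_limiting * M_C = 0.342114 * 190.74
mass_C = 65.25482436 g, rounded to 4 dp:

65.2548 g


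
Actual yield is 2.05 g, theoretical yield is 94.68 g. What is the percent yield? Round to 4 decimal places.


% yield = 100 * actual / theoretical
% yield = 100 * 2.05 / 94.68
% yield = 2.165188 %, rounded to 4 dp:

2.1652 %


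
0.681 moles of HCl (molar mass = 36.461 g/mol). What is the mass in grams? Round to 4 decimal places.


mass = n * M
mass = 0.681 * 36.461
mass = 24.829941 g, rounded to 4 dp:

24.8299 g


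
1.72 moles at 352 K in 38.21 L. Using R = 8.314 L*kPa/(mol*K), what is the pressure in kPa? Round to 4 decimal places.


PV = nRT, solve for P = nRT / V.
nRT = 1.72 * 8.314 * 352 = 5033.6282
P = 5033.6282 / 38.21
P = 131.73588589 kPa, rounded to 4 dp:

131.7359 kPa


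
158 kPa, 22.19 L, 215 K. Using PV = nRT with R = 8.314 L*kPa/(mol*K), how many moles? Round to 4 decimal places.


PV = nRT, solve for n = PV / (RT).
PV = 158 * 22.19 = 3506.02
RT = 8.314 * 215 = 1787.51
n = 3506.02 / 1787.51
n = 1.96139882 mol, rounded to 4 dp:

1.9614 mol


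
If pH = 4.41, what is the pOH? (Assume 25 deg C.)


At 25 deg C, pH + pOH = 14.
pOH = 14 - pH = 14 - 4.41
pOH = 9.59:

9.59


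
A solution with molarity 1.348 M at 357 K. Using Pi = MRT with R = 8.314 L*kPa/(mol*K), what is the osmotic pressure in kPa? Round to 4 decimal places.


Osmotic pressure (van't Hoff): Pi = M*R*T.
RT = 8.314 * 357 = 2968.098
Pi = 1.348 * 2968.098
Pi = 4000.996104 kPa, rounded to 4 dp:

4000.9961 kPa


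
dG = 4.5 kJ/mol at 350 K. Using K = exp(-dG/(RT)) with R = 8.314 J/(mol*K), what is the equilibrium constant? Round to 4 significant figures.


dG is in kJ/mol; multiply by 1000 to match R in J/(mol*K).
RT = 8.314 * 350 = 2909.9 J/mol
exponent = -dG*1000 / (RT) = -(4.5*1000) / 2909.9 = -1.5464449
K = exp(-1.5464449)
K = 0.21300388, rounded to 4 significant figures:

0.2130


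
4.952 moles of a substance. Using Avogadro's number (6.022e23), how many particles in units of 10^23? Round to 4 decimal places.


N = n * NA, then divide by 1e23 for the requested units.
N / 1e23 = n * 6.022
N / 1e23 = 4.952 * 6.022
N / 1e23 = 29.820944, rounded to 4 dp:

29.8209


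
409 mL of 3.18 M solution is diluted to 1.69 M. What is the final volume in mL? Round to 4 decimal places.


Dilution: M1*V1 = M2*V2, solve for V2.
V2 = M1*V1 / M2
V2 = 3.18 * 409 / 1.69
V2 = 1300.62 / 1.69
V2 = 769.59763314 mL, rounded to 4 dp:

769.5976 mL


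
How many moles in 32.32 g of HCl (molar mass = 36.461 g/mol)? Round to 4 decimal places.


n = mass / M
n = 32.32 / 36.461
n = 0.88642659 mol, rounded to 4 dp:

0.8864 mol


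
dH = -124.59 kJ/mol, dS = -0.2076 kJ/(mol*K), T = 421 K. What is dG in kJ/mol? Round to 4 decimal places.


Gibbs: dG = dH - T*dS (consistent units, dS already in kJ/(mol*K)).
T*dS = 421 * -0.2076 = -87.3996
dG = -124.59 - (-87.3996)
dG = -37.1904 kJ/mol, rounded to 4 dp:

-37.1904 kJ/mol


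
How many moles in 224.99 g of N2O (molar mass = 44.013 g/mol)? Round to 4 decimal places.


n = mass / M
n = 224.99 / 44.013
n = 5.11189876 mol, rounded to 4 dp:

5.1119 mol


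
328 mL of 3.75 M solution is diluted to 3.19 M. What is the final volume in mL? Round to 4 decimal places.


Dilution: M1*V1 = M2*V2, solve for V2.
V2 = M1*V1 / M2
V2 = 3.75 * 328 / 3.19
V2 = 1230.0 / 3.19
V2 = 385.5799373 mL, rounded to 4 dp:

385.5799 mL


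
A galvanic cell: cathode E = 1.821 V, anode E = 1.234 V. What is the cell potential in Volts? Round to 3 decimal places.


Standard cell potential: E_cell = E_cathode - E_anode.
E_cell = 1.821 - (1.234)
E_cell = 0.587 V, rounded to 3 dp:

0.587 V


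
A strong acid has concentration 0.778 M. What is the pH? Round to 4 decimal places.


A strong acid dissociates completely, so [H+] equals the given concentration.
pH = -log10([H+]) = -log10(0.778)
pH = 0.1090204, rounded to 4 dp:

0.1090


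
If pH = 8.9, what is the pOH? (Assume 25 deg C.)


At 25 deg C, pH + pOH = 14.
pOH = 14 - pH = 14 - 8.9
pOH = 5.1:

5.10


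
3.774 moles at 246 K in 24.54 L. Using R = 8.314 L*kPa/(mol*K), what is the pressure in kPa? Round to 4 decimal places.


PV = nRT, solve for P = nRT / V.
nRT = 3.774 * 8.314 * 246 = 7718.7509
P = 7718.7509 / 24.54
P = 314.53752649 kPa, rounded to 4 dp:

314.5375 kPa


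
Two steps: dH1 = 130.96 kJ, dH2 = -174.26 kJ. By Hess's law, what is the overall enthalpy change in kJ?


Hess's law: enthalpy is a state function, so add the step enthalpies.
dH_total = dH1 + dH2 = 130.96 + (-174.26)
dH_total = -43.3 kJ:

-43.30 kJ


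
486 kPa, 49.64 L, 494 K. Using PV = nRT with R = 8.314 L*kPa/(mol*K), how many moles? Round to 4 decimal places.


PV = nRT, solve for n = PV / (RT).
PV = 486 * 49.64 = 24125.04
RT = 8.314 * 494 = 4107.116
n = 24125.04 / 4107.116
n = 5.87396119 mol, rounded to 4 dp:

5.8740 mol


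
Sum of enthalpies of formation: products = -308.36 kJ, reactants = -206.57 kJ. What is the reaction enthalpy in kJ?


dH_rxn = sum(dH_f products) - sum(dH_f reactants)
dH_rxn = -308.36 - (-206.57)
dH_rxn = -101.79 kJ:

-101.79 kJ


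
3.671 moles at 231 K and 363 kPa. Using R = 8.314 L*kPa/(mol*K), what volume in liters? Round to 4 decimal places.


PV = nRT, solve for V = nRT / P.
nRT = 3.671 * 8.314 * 231 = 7050.2803
V = 7050.2803 / 363
V = 19.42225978 L, rounded to 4 dp:

19.4223 L


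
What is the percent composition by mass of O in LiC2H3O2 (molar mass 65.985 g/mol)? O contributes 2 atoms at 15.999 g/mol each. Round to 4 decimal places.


pct = 100 * (n_elem * M_elem) / M_total
mass_contribution = 2 * 15.999 = 31.998 g/mol
pct = 100 * 31.998 / 65.985
pct = 48.49283928 %, rounded to 4 dp:

48.4928 %


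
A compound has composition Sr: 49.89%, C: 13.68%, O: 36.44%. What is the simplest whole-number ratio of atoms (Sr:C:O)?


Assume 100 g of compound, divide each mass% by atomic mass to get moles, then normalize by the smallest to get a raw atom ratio.
Moles per 100 g: Sr: 49.89/87.62 = 0.5694, C: 13.68/12.011 = 1.139, O: 36.44/15.999 = 2.2776
Raw ratio (divide by min = 0.5694): Sr: 1.0, C: 2.0, O: 4.0
Multiply by 1 to clear fractions: Sr: 1.0 ~= 1, C: 2.0 ~= 2, O: 4.0 ~= 4
Reduce by GCD to get the simplest whole-number ratio:

1:2:4


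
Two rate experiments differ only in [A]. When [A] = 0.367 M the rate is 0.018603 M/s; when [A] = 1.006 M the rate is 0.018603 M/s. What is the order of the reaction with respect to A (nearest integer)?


Rate is proportional to [A]^n, so rate2/rate1 = ([A]2/[A]1)^n. Take logs to solve for n.
rate2/rate1 = 0.018603 / 0.018603 = 1.0
[A]2/[A]1 = 1.006 / 0.367 = 2.7411
n = ln(1.0) / ln(2.7411) = 0.0
Nearest integer order:

0


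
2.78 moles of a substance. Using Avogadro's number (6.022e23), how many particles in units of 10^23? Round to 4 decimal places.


N = n * NA, then divide by 1e23 for the requested units.
N / 1e23 = n * 6.022
N / 1e23 = 2.78 * 6.022
N / 1e23 = 16.74116, rounded to 4 dp:

16.7412


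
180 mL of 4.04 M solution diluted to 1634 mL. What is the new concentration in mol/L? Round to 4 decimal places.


Dilution: M1*V1 = M2*V2, solve for M2.
M2 = M1*V1 / V2
M2 = 4.04 * 180 / 1634
M2 = 727.2 / 1634
M2 = 0.44504284 mol/L, rounded to 4 dp:

0.4450 mol/L


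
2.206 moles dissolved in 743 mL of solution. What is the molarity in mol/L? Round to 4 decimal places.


Convert volume to liters: V_L = V_mL / 1000.
V_L = 743 / 1000 = 0.743 L
M = n / V_L = 2.206 / 0.743
M = 2.96904441 mol/L, rounded to 4 dp:

2.9690 mol/L


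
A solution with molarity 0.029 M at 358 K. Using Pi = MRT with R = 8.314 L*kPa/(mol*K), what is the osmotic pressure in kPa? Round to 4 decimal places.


Osmotic pressure (van't Hoff): Pi = M*R*T.
RT = 8.314 * 358 = 2976.412
Pi = 0.029 * 2976.412
Pi = 86.315948 kPa, rounded to 4 dp:

86.3159 kPa


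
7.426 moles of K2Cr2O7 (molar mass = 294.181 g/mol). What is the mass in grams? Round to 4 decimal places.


mass = n * M
mass = 7.426 * 294.181
mass = 2184.588106 g, rounded to 4 dp:

2184.5881 g


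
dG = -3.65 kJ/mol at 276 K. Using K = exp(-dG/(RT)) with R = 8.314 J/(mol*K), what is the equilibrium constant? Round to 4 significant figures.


dG is in kJ/mol; multiply by 1000 to match R in J/(mol*K).
RT = 8.314 * 276 = 2294.664 J/mol
exponent = -dG*1000 / (RT) = -(-3.65*1000) / 2294.664 = 1.59064682
K = exp(1.59064682)
K = 4.9069218, rounded to 4 significant figures:

4.907


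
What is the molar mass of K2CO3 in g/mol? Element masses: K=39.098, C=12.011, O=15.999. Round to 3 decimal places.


M = sum(count * atomic_mass) over atoms.
M = 2*39.098 + 1*12.011 + 3*15.999
M = 78.196 + 12.011 + 47.997
M = 138.204 g/mol, rounded to 3 dp:

138.204 g/mol


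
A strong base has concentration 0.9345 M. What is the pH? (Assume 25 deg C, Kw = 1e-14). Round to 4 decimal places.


A strong base dissociates completely, so [OH-] equals the given concentration.
pOH = -log10([OH-]) = -log10(0.9345) = 0.029421
pH = 14 - pOH = 14 - 0.029421
pH = 13.970579, rounded to 4 dp:

13.9706


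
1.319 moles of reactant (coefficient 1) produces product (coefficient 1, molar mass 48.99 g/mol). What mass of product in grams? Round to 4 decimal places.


Use the coefficient ratio to convert reactant moles to product moles, then multiply by the product's molar mass.
moles_P = moles_R * (coeff_P / coeff_R) = 1.319 * (1/1) = 1.319
mass_P = moles_P * M_P = 1.319 * 48.99
mass_P = 64.61781 g, rounded to 4 dp:

64.6178 g


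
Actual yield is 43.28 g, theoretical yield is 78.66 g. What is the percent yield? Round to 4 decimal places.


% yield = 100 * actual / theoretical
% yield = 100 * 43.28 / 78.66
% yield = 55.021612 %, rounded to 4 dp:

55.0216 %


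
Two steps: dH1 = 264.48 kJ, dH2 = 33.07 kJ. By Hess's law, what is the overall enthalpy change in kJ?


Hess's law: enthalpy is a state function, so add the step enthalpies.
dH_total = dH1 + dH2 = 264.48 + (33.07)
dH_total = 297.55 kJ:

297.55 kJ


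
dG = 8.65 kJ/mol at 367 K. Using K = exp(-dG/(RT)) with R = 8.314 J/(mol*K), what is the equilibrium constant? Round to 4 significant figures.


dG is in kJ/mol; multiply by 1000 to match R in J/(mol*K).
RT = 8.314 * 367 = 3051.238 J/mol
exponent = -dG*1000 / (RT) = -(8.65*1000) / 3051.238 = -2.83491488
K = exp(-2.83491488)
K = 0.058723524, rounded to 4 significant figures:

0.05872


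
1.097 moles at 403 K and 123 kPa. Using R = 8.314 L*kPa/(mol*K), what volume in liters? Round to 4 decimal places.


PV = nRT, solve for V = nRT / P.
nRT = 1.097 * 8.314 * 403 = 3675.5446
V = 3675.5446 / 123
V = 29.88247642 L, rounded to 4 dp:

29.8825 L


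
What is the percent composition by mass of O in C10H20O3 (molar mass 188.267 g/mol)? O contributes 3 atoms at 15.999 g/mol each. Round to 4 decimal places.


pct = 100 * (n_elem * M_elem) / M_total
mass_contribution = 3 * 15.999 = 47.997 g/mol
pct = 100 * 47.997 / 188.267
pct = 25.49411209 %, rounded to 4 dp:

25.4941 %


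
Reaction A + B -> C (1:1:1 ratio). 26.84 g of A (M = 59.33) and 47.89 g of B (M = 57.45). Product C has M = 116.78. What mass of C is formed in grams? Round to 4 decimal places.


Find moles of each reactant; the smaller value is the limiting reagent in a 1:1:1 reaction, so moles_C equals moles of the limiter.
n_A = mass_A / M_A = 26.84 / 59.33 = 0.452385 mol
n_B = mass_B / M_B = 47.89 / 57.45 = 0.833594 mol
Limiting reagent: A (smaller), n_limiting = 0.452385 mol
mass_C = n_limiting * M_C = 0.452385 * 116.78
mass_C = 52.8295203 g, rounded to 4 dp:

52.8295 g


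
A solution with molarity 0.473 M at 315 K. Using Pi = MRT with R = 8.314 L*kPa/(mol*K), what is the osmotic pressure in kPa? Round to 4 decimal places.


Osmotic pressure (van't Hoff): Pi = M*R*T.
RT = 8.314 * 315 = 2618.91
Pi = 0.473 * 2618.91
Pi = 1238.74443 kPa, rounded to 4 dp:

1238.7444 kPa


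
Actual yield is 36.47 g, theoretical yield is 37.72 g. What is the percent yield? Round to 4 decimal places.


% yield = 100 * actual / theoretical
% yield = 100 * 36.47 / 37.72
% yield = 96.68610817 %, rounded to 4 dp:

96.6861 %


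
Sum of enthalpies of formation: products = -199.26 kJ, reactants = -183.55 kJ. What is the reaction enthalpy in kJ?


dH_rxn = sum(dH_f products) - sum(dH_f reactants)
dH_rxn = -199.26 - (-183.55)
dH_rxn = -15.71 kJ:

-15.71 kJ


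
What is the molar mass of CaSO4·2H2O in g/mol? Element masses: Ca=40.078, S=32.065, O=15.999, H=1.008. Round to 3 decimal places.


M = sum(count * atomic_mass) over atoms.
M = 1*40.078 + 1*32.065 + 6*15.999 + 4*1.008
M = 40.078 + 32.065 + 95.994 + 4.032
M = 172.169 g/mol, rounded to 3 dp:

172.169 g/mol


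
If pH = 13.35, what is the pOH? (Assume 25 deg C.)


At 25 deg C, pH + pOH = 14.
pOH = 14 - pH = 14 - 13.35
pOH = 0.65:

0.65


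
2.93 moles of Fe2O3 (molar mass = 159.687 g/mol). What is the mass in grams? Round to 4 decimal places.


mass = n * M
mass = 2.93 * 159.687
mass = 467.88291 g, rounded to 4 dp:

467.8829 g


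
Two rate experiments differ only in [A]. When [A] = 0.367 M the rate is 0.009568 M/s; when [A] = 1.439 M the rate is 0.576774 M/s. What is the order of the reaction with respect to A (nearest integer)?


Rate is proportional to [A]^n, so rate2/rate1 = ([A]2/[A]1)^n. Take logs to solve for n.
rate2/rate1 = 0.576774 / 0.009568 = 60.2816
[A]2/[A]1 = 1.439 / 0.367 = 3.921
n = ln(60.2816) / ln(3.921) = 3.0
Nearest integer order:

3


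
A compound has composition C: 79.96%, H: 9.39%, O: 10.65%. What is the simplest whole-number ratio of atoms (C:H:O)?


Assume 100 g of compound, divide each mass% by atomic mass to get moles, then normalize by the smallest to get a raw atom ratio.
Moles per 100 g: C: 79.96/12.011 = 6.6572, H: 9.39/1.008 = 9.3155, O: 10.65/15.999 = 0.6657
Raw ratio (divide by min = 0.6657): C: 10.001, H: 13.994, O: 1.0
Multiply by 1 to clear fractions: C: 10.001 ~= 10, H: 13.994 ~= 14, O: 1.0 ~= 1
Reduce by GCD to get the simplest whole-number ratio:

10:14:1


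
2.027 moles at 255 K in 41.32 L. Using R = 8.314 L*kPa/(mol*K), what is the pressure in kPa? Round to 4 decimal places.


PV = nRT, solve for P = nRT / V.
nRT = 2.027 * 8.314 * 255 = 4297.3819
P = 4297.3819 / 41.32
P = 104.00246612 kPa, rounded to 4 dp:

104.0025 kPa


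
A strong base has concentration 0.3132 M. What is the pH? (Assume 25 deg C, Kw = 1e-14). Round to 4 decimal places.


A strong base dissociates completely, so [OH-] equals the given concentration.
pOH = -log10([OH-]) = -log10(0.3132) = 0.504178
pH = 14 - pOH = 14 - 0.504178
pH = 13.495822, rounded to 4 dp:

13.4958


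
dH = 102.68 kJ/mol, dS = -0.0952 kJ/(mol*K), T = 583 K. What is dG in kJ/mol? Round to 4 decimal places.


Gibbs: dG = dH - T*dS (consistent units, dS already in kJ/(mol*K)).
T*dS = 583 * -0.0952 = -55.5016
dG = 102.68 - (-55.5016)
dG = 158.1816 kJ/mol, rounded to 4 dp:

158.1816 kJ/mol


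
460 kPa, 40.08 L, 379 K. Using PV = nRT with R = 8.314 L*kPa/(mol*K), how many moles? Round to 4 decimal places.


PV = nRT, solve for n = PV / (RT).
PV = 460 * 40.08 = 18436.8
RT = 8.314 * 379 = 3151.006
n = 18436.8 / 3151.006
n = 5.85108375 mol, rounded to 4 dp:

5.8511 mol


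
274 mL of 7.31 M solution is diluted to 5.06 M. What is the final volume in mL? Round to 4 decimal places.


Dilution: M1*V1 = M2*V2, solve for V2.
V2 = M1*V1 / M2
V2 = 7.31 * 274 / 5.06
V2 = 2002.94 / 5.06
V2 = 395.83794466 mL, rounded to 4 dp:

395.8379 mL


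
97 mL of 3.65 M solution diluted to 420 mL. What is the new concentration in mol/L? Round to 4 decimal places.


Dilution: M1*V1 = M2*V2, solve for M2.
M2 = M1*V1 / V2
M2 = 3.65 * 97 / 420
M2 = 354.05 / 420
M2 = 0.84297619 mol/L, rounded to 4 dp:

0.8430 mol/L


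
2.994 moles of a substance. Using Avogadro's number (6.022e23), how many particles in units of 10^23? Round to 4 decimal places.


N = n * NA, then divide by 1e23 for the requested units.
N / 1e23 = n * 6.022
N / 1e23 = 2.994 * 6.022
N / 1e23 = 18.029868, rounded to 4 dp:

18.0299


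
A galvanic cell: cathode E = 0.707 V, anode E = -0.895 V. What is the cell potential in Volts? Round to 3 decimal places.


Standard cell potential: E_cell = E_cathode - E_anode.
E_cell = 0.707 - (-0.895)
E_cell = 1.602 V, rounded to 3 dp:

1.602 V


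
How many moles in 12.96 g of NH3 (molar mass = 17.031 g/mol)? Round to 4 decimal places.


n = mass / M
n = 12.96 / 17.031
n = 0.7609653 mol, rounded to 4 dp:

0.7610 mol
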